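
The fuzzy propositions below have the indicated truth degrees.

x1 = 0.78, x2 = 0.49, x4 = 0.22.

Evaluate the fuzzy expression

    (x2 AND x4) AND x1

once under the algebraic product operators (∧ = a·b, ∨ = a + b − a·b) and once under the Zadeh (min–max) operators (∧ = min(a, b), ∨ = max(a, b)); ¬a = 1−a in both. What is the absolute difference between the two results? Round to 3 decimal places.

Under algebraic product:
  x2 AND x4 = a·b on (0.4900, 0.2200) = 0.1078
  (x2 AND x4) AND x1 = a·b on (0.1078, 0.7800) = 0.0841
  → value = 0.0841
Under Zadeh (min–max):
  x2 AND x4 = min(a, b) on (0.49, 0.22) = 0.22
  (x2 AND x4) AND x1 = min(a, b) on (0.22, 0.78) = 0.22
  → value = 0.2200
|0.0841 − 0.2200| = 0.136

0.136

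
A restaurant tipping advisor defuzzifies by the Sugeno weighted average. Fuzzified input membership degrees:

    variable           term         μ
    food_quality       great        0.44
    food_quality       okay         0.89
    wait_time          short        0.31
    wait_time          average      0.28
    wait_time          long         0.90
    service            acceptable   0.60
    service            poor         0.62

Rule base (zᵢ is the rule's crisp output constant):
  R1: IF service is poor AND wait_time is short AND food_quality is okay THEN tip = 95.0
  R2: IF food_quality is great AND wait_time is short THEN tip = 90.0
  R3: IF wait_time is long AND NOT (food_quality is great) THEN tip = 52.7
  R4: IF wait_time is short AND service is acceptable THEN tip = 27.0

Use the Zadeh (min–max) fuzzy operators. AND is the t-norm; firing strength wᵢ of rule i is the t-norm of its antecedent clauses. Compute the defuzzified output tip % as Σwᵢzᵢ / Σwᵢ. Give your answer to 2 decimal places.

R1 (z=95.0): poor=0.62, short=0.31, okay=0.89; AND[min(a, b)] → w = 0.31
R2 (z=90.0): great=0.44, short=0.31; AND[min(a, b)] → w = 0.31
R3 (z=52.7): long=0.90, ¬great=1−0.44=0.56; AND[min(a, b)] → w = 0.56
R4 (z=27.0): short=0.31, acceptable=0.60; AND[min(a, b)] → w = 0.31
Weighted average = (0.31·95.0 + 0.31·90.0 + 0.56·52.7 + 0.31·27.0) / (0.31 + 0.31 + 0.56 + 0.31)
  = 95.2320 / 1.4900 = 63.91

63.91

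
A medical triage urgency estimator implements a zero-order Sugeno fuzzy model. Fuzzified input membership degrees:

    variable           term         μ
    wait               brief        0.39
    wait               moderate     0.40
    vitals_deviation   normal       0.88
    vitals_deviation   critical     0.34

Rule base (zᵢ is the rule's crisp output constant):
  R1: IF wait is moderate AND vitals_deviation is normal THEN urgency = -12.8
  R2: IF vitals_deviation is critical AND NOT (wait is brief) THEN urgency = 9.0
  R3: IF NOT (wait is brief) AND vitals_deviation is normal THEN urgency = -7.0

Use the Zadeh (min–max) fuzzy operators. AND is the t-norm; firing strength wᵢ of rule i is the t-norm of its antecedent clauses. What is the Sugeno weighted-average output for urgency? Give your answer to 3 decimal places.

-4.689

R1 (z=-12.8): moderate=0.40, normal=0.88; AND[min(a, b)] → w = 0.40
R2 (z=9.0): critical=0.34, ¬brief=1−0.39=0.61; AND[min(a, b)] → w = 0.34
R3 (z=-7.0): ¬brief=1−0.39=0.61, normal=0.88; AND[min(a, b)] → w = 0.61
Weighted average = (0.40·-12.8 + 0.34·9.0 + 0.61·-7.0) / (0.40 + 0.34 + 0.61)
  = -6.3300 / 1.3500 = -4.689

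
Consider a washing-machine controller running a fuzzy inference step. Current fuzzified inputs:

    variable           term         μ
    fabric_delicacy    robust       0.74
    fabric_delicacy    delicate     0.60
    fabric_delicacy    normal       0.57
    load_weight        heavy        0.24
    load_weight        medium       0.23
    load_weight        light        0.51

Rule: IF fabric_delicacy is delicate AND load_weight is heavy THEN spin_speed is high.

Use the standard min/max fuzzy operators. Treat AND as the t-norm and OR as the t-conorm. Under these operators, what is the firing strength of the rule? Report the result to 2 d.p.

0.24

firing strength: delicate=0.60, heavy=0.24; AND[min(a, b)] → w = 0.24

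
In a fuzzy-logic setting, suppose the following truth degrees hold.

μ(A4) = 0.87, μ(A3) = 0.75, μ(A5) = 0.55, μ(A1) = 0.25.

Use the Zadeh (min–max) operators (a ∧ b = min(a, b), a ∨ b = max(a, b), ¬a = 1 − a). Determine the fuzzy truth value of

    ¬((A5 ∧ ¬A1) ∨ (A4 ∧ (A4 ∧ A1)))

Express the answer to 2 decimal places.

0.45

¬A1 = 1 − 0.25 = 0.75
A5 ∧ ¬A1 = min(a, b) on (0.55, 0.75) = 0.55
A4 ∧ A1 = min(a, b) on (0.87, 0.25) = 0.25
A4 ∧ (A4 ∧ A1) = min(a, b) on (0.87, 0.25) = 0.25
(A5 ∧ ¬A1) ∨ (A4 ∧ (A4 ∧ A1)) = max(a, b) on (0.55, 0.25) = 0.55
¬((A5 ∧ ¬A1) ∨ (A4 ∧ (A4 ∧ A1))) = 1 − 0.55 = 0.45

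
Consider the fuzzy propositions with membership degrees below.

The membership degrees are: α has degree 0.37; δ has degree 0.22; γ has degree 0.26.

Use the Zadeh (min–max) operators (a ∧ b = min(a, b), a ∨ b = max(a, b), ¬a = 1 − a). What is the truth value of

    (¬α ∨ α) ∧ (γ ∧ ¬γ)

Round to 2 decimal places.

¬α = 1 − 0.37 = 0.63
¬α ∨ α = max(a, b) on (0.63, 0.37) = 0.63
¬γ = 1 − 0.26 = 0.74
γ ∧ ¬γ = min(a, b) on (0.26, 0.74) = 0.26
(¬α ∨ α) ∧ (γ ∧ ¬γ) = min(a, b) on (0.63, 0.26) = 0.26

0.26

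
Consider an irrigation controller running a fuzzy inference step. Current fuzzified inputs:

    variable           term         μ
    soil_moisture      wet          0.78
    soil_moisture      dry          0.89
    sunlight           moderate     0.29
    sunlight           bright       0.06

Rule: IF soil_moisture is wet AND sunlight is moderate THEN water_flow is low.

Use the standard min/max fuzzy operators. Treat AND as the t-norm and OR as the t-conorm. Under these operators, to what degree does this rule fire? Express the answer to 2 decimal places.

0.29

firing strength: wet=0.78, moderate=0.29; AND[min(a, b)] → w = 0.29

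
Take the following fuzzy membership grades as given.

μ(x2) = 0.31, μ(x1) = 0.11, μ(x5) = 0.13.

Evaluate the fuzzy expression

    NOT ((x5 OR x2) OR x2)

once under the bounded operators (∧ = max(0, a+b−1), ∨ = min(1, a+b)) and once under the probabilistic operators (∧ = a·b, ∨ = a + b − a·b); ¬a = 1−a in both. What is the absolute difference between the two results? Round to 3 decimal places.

Under bounded:
  x5 OR x2 = min(1, a+b) on (0.13, 0.31) = 0.44
  (x5 OR x2) OR x2 = min(1, a+b) on (0.44, 0.31) = 0.75
  NOT ((x5 OR x2) OR x2) = 1 − 0.75 = 0.25
  → value = 0.2500
Under probabilistic:
  x5 OR x2 = a + b − a·b on (0.1300, 0.3100) = 0.3997
  (x5 OR x2) OR x2 = a + b − a·b on (0.3997, 0.3100) = 0.5858
  NOT ((x5 OR x2) OR x2) = 1 − 0.5858 = 0.4142
  → value = 0.4142
|0.2500 − 0.4142| = 0.164

0.164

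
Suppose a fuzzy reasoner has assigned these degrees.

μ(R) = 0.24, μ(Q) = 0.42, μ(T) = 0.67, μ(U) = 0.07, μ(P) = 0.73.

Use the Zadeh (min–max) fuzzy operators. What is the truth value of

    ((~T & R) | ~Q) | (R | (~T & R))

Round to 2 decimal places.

0.58

~T = 1 − 0.67 = 0.33
~T & R = min(a, b) on (0.33, 0.24) = 0.24
~Q = 1 − 0.42 = 0.58
(~T & R) | ~Q = max(a, b) on (0.24, 0.58) = 0.58
~T = 1 − 0.67 = 0.33
~T & R = min(a, b) on (0.33, 0.24) = 0.24
R | (~T & R) = max(a, b) on (0.24, 0.24) = 0.24
((~T & R) | ~Q) | (R | (~T & R)) = max(a, b) on (0.58, 0.24) = 0.58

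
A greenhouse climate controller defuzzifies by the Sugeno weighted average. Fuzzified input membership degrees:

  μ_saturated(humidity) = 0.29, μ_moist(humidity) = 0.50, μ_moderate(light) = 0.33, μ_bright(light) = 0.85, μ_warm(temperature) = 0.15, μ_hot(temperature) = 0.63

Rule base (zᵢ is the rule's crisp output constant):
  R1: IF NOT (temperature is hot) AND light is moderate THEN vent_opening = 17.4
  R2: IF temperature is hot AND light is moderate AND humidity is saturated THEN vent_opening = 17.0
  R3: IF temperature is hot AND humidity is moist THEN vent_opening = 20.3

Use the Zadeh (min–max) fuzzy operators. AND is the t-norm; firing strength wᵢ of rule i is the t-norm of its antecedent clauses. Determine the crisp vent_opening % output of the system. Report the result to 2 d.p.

18.59

R1 (z=17.4): ¬hot=1−0.63=0.37, moderate=0.33; AND[min(a, b)] → w = 0.33
R2 (z=17.0): hot=0.63, moderate=0.33, saturated=0.29; AND[min(a, b)] → w = 0.29
R3 (z=20.3): hot=0.63, moist=0.50; AND[min(a, b)] → w = 0.50
Weighted average = (0.33·17.4 + 0.29·17.0 + 0.50·20.3) / (0.33 + 0.29 + 0.50)
  = 20.8220 / 1.1200 = 18.59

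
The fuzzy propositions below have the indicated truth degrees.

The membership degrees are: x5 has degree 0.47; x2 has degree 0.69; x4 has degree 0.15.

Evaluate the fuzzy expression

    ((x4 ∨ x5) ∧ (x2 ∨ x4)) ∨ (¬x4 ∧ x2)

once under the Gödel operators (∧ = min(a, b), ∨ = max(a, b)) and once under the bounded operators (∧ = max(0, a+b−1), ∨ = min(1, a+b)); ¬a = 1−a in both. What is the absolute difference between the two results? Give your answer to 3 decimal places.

Under Gödel:
  x4 ∨ x5 = max(a, b) on (0.15, 0.47) = 0.47
  x2 ∨ x4 = max(a, b) on (0.69, 0.15) = 0.69
  (x4 ∨ x5) ∧ (x2 ∨ x4) = min(a, b) on (0.47, 0.69) = 0.47
  ¬x4 = 1 − 0.15 = 0.85
  ¬x4 ∧ x2 = min(a, b) on (0.85, 0.69) = 0.69
  ((x4 ∨ x5) ∧ (x2 ∨ x4)) ∨ (¬x4 ∧ x2) = max(a, b) on (0.47, 0.69) = 0.69
  → value = 0.6900
Under bounded:
  x4 ∨ x5 = min(1, a+b) on (0.15, 0.47) = 0.62
  x2 ∨ x4 = min(1, a+b) on (0.69, 0.15) = 0.84
  (x4 ∨ x5) ∧ (x2 ∨ x4) = max(0, a+b−1) on (0.62, 0.84) = 0.46
  ¬x4 = 1 − 0.15 = 0.85
  ¬x4 ∧ x2 = max(0, a+b−1) on (0.85, 0.69) = 0.54
  ((x4 ∨ x5) ∧ (x2 ∨ x4)) ∨ (¬x4 ∧ x2) = min(1, a+b) on (0.46, 0.54) = 1.00
  → value = 1.0000
|0.6900 − 1.0000| = 0.310

0.310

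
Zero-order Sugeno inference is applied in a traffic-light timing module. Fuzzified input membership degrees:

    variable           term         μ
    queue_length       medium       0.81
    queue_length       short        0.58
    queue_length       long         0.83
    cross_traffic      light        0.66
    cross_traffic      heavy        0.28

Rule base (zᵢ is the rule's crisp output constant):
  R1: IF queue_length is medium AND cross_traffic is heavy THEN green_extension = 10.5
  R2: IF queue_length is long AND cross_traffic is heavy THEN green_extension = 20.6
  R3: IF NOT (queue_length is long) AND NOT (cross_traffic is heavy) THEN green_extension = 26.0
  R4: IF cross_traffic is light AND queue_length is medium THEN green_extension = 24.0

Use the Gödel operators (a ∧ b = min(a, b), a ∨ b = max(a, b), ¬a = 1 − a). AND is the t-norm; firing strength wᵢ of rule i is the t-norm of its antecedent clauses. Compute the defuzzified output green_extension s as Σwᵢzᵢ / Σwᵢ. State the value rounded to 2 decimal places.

20.84

R1 (z=10.5): medium=0.81, heavy=0.28; AND[min(a, b)] → w = 0.28
R2 (z=20.6): long=0.83, heavy=0.28; AND[min(a, b)] → w = 0.28
R3 (z=26.0): ¬long=1−0.83=0.17, ¬heavy=1−0.28=0.72; AND[min(a, b)] → w = 0.17
R4 (z=24.0): light=0.66, medium=0.81; AND[min(a, b)] → w = 0.66
Weighted average = (0.28·10.5 + 0.28·20.6 + 0.17·26.0 + 0.66·24.0) / (0.28 + 0.28 + 0.17 + 0.66)
  = 28.9680 / 1.3900 = 20.84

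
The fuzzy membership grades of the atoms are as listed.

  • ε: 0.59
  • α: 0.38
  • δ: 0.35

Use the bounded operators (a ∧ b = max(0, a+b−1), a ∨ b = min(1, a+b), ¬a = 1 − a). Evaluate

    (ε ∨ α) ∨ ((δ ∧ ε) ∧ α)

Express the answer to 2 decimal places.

0.97

ε ∨ α = min(1, a+b) on (0.59, 0.38) = 0.97
δ ∧ ε = max(0, a+b−1) on (0.35, 0.59) = 0.00
(δ ∧ ε) ∧ α = max(0, a+b−1) on (0.00, 0.38) = 0.00
(ε ∨ α) ∨ ((δ ∧ ε) ∧ α) = min(1, a+b) on (0.97, 0.00) = 0.97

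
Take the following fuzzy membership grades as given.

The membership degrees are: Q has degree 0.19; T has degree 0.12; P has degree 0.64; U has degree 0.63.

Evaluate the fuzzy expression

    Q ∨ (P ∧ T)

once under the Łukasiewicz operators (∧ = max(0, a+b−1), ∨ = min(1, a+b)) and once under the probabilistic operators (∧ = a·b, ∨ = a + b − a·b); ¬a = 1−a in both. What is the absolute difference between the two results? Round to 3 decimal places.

0.062

Under Łukasiewicz:
  P ∧ T = max(0, a+b−1) on (0.64, 0.12) = 0.00
  Q ∨ (P ∧ T) = min(1, a+b) on (0.19, 0.00) = 0.19
  → value = 0.1900
Under probabilistic:
  P ∧ T = a·b on (0.6400, 0.1200) = 0.0768
  Q ∨ (P ∧ T) = a + b − a·b on (0.1900, 0.0768) = 0.2522
  → value = 0.2522
|0.1900 − 0.2522| = 0.062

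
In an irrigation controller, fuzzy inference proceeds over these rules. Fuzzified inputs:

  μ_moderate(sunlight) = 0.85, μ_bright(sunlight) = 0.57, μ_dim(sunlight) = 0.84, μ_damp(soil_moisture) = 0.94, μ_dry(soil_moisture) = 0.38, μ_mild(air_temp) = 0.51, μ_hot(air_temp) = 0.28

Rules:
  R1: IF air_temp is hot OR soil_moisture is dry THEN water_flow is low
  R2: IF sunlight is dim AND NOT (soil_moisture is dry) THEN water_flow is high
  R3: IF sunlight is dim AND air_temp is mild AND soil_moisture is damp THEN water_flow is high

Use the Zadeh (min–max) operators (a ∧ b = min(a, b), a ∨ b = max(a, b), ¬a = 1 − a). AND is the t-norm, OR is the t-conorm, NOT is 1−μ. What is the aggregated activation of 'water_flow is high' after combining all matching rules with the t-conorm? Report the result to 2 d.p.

R1: hot=0.28, dry=0.38; OR[max(a, b)] → w = 0.38
R2: dim=0.84, ¬dry=1−0.38=0.62; AND[min(a, b)] → w = 0.62
R3: dim=0.84, mild=0.51, damp=0.94; AND[min(a, b)] → w = 0.51
Rules with consequent 'high': {R2, R3} → strengths 0.62, 0.51
Aggregate via t-conorm [max(a, b)]: 0.62

0.62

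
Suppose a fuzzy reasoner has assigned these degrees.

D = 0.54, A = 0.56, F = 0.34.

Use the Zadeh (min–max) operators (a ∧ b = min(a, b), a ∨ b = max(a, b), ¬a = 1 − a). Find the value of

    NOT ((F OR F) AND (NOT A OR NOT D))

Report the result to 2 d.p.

F OR F = max(a, b) on (0.34, 0.34) = 0.34
NOT A = 1 − 0.56 = 0.44
NOT D = 1 − 0.54 = 0.46
NOT A OR NOT D = max(a, b) on (0.44, 0.46) = 0.46
(F OR F) AND (NOT A OR NOT D) = min(a, b) on (0.34, 0.46) = 0.34
NOT ((F OR F) AND (NOT A OR NOT D)) = 1 − 0.34 = 0.66

0.66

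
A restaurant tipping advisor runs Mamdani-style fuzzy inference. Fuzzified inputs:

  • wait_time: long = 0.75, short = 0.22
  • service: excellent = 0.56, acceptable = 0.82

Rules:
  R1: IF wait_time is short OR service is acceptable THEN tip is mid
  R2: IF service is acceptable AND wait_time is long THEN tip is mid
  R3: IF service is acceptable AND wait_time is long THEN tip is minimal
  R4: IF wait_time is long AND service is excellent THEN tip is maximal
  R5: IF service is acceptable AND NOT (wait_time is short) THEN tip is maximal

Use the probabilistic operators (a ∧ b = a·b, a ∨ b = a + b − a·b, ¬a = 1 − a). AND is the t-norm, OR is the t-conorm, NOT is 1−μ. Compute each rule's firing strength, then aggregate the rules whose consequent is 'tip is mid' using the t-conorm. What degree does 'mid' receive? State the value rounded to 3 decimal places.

0.946

R1: short=0.22, acceptable=0.82; OR[a + b − a·b] → w = 0.8596
R2: acceptable=0.82, long=0.75; AND[a·b] → w = 0.6150
R3: acceptable=0.82, long=0.75; AND[a·b] → w = 0.6150
R4: long=0.75, excellent=0.56; AND[a·b] → w = 0.4200
R5: acceptable=0.82, ¬short=1−0.22=0.78; AND[a·b] → w = 0.6396
Rules with consequent 'mid': {R1, R2} → strengths 0.8596, 0.6150
Aggregate via t-conorm [a + b − a·b]: 0.9459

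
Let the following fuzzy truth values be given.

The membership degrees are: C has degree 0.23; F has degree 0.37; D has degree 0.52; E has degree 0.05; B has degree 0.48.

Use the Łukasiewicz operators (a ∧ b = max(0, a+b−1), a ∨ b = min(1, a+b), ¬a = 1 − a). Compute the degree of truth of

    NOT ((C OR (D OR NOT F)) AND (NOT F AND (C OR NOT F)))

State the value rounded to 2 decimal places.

0.51

NOT F = 1 − 0.37 = 0.63
D OR NOT F = min(1, a+b) on (0.52, 0.63) = 1.00
C OR (D OR NOT F) = min(1, a+b) on (0.23, 1.00) = 1.00
NOT F = 1 − 0.37 = 0.63
NOT F = 1 − 0.37 = 0.63
C OR NOT F = min(1, a+b) on (0.23, 0.63) = 0.86
NOT F AND (C OR NOT F) = max(0, a+b−1) on (0.63, 0.86) = 0.49
(C OR (D OR NOT F)) AND (NOT F AND (C OR NOT F)) = max(0, a+b−1) on (1.00, 0.49) = 0.49
NOT ((C OR (D OR NOT F)) AND (NOT F AND (C OR NOT F))) = 1 − 0.49 = 0.51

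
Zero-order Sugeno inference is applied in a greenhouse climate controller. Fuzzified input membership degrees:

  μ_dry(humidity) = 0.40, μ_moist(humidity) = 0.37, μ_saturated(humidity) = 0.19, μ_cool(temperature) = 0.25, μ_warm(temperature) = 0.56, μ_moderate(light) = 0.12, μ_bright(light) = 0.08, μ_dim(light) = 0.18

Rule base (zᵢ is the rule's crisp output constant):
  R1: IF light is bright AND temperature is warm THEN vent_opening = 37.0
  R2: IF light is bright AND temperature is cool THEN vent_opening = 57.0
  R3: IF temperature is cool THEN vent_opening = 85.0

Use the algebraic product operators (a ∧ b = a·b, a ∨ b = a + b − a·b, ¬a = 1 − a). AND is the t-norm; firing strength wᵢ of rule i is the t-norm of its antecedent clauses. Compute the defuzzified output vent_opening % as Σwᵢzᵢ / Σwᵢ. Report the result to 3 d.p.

R1 (z=37.0): bright=0.08, warm=0.56; AND[a·b] → w = 0.0448
R2 (z=57.0): bright=0.08, cool=0.25; AND[a·b] → w = 0.0200
R3 (z=85.0): cool=0.25 → w = 0.2500
Weighted average = (0.0448·37.0 + 0.0200·57.0 + 0.2500·85.0) / (0.0448 + 0.0200 + 0.2500)
  = 24.0476 / 0.3148 = 76.390

76.390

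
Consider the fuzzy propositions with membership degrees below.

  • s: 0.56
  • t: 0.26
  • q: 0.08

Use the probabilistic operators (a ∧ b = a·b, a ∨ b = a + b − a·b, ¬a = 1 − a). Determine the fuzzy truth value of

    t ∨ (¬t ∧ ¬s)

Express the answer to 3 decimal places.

0.501

¬t = 1 − 0.2600 = 0.7400
¬s = 1 − 0.5600 = 0.4400
¬t ∧ ¬s = a·b on (0.7400, 0.4400) = 0.3256
t ∨ (¬t ∧ ¬s) = a + b − a·b on (0.2600, 0.3256) = 0.5009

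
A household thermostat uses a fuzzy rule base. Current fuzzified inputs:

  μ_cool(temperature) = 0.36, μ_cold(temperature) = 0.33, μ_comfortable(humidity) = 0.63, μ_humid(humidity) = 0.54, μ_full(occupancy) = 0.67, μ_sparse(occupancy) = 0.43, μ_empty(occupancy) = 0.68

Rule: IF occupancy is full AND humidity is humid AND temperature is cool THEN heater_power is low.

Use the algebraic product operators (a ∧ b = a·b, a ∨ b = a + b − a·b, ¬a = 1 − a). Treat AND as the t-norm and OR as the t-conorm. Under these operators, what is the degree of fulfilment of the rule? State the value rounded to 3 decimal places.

firing strength: full=0.67, humid=0.54, cool=0.36; AND[a·b] → w = 0.1302

0.130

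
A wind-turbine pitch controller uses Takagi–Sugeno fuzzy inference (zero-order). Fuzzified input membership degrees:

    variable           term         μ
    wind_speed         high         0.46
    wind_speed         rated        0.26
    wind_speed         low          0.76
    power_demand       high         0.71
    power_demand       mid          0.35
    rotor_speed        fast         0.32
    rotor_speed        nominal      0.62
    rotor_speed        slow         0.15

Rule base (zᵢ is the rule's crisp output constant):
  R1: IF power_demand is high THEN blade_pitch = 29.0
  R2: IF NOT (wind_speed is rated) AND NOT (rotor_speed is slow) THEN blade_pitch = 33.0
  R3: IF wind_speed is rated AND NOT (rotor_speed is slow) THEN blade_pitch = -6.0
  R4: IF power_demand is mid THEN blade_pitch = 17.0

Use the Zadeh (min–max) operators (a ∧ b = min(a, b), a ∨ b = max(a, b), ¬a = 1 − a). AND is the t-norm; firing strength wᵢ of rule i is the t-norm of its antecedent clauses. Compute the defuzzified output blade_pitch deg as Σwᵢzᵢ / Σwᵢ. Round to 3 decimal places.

R1 (z=29.0): high=0.71 → w = 0.71
R2 (z=33.0): ¬rated=1−0.26=0.74, ¬slow=1−0.15=0.85; AND[min(a, b)] → w = 0.74
R3 (z=-6.0): rated=0.26, ¬slow=1−0.15=0.85; AND[min(a, b)] → w = 0.26
R4 (z=17.0): mid=0.35 → w = 0.35
Weighted average = (0.71·29.0 + 0.74·33.0 + 0.26·-6.0 + 0.35·17.0) / (0.71 + 0.74 + 0.26 + 0.35)
  = 49.4000 / 2.0600 = 23.981

23.981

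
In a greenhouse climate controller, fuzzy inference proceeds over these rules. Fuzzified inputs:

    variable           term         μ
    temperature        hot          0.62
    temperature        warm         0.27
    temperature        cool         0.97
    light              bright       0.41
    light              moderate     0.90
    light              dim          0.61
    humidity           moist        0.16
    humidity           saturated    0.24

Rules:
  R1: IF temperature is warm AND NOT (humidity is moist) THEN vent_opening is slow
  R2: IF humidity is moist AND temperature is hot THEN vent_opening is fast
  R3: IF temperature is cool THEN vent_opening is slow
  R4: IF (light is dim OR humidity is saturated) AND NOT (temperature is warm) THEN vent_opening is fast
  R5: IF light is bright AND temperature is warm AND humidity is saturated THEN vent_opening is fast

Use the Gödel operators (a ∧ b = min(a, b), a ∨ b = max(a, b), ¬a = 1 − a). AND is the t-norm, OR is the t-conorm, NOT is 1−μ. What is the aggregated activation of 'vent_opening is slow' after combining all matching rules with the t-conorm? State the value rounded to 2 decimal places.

R1: warm=0.27, ¬moist=1−0.16=0.84; AND[min(a, b)] → w = 0.27
R2: moist=0.16, hot=0.62; AND[min(a, b)] → w = 0.16
R3: cool=0.97 → w = 0.97
R4: (dim=0.61 OR saturated=0.24) = 0.61; AND[min(a, b)] with ¬warm=1−0.27=0.73 → w = 0.61
R5: bright=0.41, warm=0.27, saturated=0.24; AND[min(a, b)] → w = 0.24
Rules with consequent 'slow': {R1, R3} → strengths 0.27, 0.97
Aggregate via t-conorm [max(a, b)]: 0.97

0.97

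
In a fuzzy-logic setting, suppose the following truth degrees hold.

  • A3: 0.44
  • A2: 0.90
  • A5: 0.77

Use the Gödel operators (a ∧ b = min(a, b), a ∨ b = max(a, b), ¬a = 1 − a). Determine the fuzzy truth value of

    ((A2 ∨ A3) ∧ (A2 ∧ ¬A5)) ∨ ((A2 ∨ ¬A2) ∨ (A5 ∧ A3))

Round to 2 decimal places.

0.90

A2 ∨ A3 = max(a, b) on (0.90, 0.44) = 0.90
¬A5 = 1 − 0.77 = 0.23
A2 ∧ ¬A5 = min(a, b) on (0.90, 0.23) = 0.23
(A2 ∨ A3) ∧ (A2 ∧ ¬A5) = min(a, b) on (0.90, 0.23) = 0.23
¬A2 = 1 − 0.90 = 0.10
A2 ∨ ¬A2 = max(a, b) on (0.90, 0.10) = 0.90
A5 ∧ A3 = min(a, b) on (0.77, 0.44) = 0.44
(A2 ∨ ¬A2) ∨ (A5 ∧ A3) = max(a, b) on (0.90, 0.44) = 0.90
((A2 ∨ A3) ∧ (A2 ∧ ¬A5)) ∨ ((A2 ∨ ¬A2) ∨ (A5 ∧ A3)) = max(a, b) on (0.23, 0.90) = 0.90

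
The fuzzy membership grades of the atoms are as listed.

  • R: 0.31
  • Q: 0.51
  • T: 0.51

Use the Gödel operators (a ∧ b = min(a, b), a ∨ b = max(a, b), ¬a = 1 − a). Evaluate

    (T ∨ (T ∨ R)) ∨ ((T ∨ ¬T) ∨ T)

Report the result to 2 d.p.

0.51

T ∨ R = max(a, b) on (0.51, 0.31) = 0.51
T ∨ (T ∨ R) = max(a, b) on (0.51, 0.51) = 0.51
¬T = 1 − 0.51 = 0.49
T ∨ ¬T = max(a, b) on (0.51, 0.49) = 0.51
(T ∨ ¬T) ∨ T = max(a, b) on (0.51, 0.51) = 0.51
(T ∨ (T ∨ R)) ∨ ((T ∨ ¬T) ∨ T) = max(a, b) on (0.51, 0.51) = 0.51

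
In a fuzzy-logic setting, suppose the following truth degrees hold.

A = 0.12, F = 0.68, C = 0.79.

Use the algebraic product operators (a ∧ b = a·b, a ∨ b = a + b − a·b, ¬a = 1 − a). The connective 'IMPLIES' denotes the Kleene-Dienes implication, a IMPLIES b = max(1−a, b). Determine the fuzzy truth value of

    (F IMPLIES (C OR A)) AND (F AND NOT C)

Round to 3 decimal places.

C OR A = a + b − a·b on (0.7900, 0.1200) = 0.8152
F IMPLIES (C OR A)  [Kleene-Dienes: max(1−a, b)] with a=0.6800, b=0.8152 → 0.8152
NOT C = 1 − 0.7900 = 0.2100
F AND NOT C = a·b on (0.6800, 0.2100) = 0.1428
(F IMPLIES (C OR A)) AND (F AND NOT C) = a·b on (0.8152, 0.1428) = 0.1164

0.116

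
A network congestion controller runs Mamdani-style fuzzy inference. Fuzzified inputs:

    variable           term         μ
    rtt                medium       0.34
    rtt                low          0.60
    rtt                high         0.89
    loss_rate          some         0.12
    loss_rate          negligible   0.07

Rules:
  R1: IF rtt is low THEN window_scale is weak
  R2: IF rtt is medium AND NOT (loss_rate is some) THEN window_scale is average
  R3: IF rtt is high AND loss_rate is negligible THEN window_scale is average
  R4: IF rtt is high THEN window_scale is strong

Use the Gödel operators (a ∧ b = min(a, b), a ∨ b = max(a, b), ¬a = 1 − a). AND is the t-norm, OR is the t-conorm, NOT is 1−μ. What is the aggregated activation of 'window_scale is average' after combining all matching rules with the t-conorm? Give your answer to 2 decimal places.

R1: low=0.60 → w = 0.60
R2: medium=0.34, ¬some=1−0.12=0.88; AND[min(a, b)] → w = 0.34
R3: high=0.89, negligible=0.07; AND[min(a, b)] → w = 0.07
R4: high=0.89 → w = 0.89
Rules with consequent 'average': {R2, R3} → strengths 0.34, 0.07
Aggregate via t-conorm [max(a, b)]: 0.34

0.34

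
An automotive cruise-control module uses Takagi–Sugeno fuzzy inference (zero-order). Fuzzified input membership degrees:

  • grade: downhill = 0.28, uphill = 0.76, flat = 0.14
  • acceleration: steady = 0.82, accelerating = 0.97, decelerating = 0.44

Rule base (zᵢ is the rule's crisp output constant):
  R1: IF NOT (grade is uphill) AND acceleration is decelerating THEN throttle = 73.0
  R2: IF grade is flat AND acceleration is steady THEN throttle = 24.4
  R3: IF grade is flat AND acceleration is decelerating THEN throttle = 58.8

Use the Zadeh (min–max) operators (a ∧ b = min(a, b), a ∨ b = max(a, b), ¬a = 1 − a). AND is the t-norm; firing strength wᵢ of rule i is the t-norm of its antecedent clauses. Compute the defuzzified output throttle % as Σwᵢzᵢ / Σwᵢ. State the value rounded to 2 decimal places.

56.09

R1 (z=73.0): ¬uphill=1−0.76=0.24, decelerating=0.44; AND[min(a, b)] → w = 0.24
R2 (z=24.4): flat=0.14, steady=0.82; AND[min(a, b)] → w = 0.14
R3 (z=58.8): flat=0.14, decelerating=0.44; AND[min(a, b)] → w = 0.14
Weighted average = (0.24·73.0 + 0.14·24.4 + 0.14·58.8) / (0.24 + 0.14 + 0.14)
  = 29.1680 / 0.5200 = 56.09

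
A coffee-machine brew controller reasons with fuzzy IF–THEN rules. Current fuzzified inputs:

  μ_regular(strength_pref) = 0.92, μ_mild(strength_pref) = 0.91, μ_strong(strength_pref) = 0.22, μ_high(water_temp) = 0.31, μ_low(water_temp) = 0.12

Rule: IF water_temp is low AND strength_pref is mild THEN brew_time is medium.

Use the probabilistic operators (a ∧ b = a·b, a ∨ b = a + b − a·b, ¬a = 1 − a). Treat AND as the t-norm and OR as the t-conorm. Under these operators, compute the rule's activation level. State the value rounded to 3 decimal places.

firing strength: low=0.12, mild=0.91; AND[a·b] → w = 0.1092

0.109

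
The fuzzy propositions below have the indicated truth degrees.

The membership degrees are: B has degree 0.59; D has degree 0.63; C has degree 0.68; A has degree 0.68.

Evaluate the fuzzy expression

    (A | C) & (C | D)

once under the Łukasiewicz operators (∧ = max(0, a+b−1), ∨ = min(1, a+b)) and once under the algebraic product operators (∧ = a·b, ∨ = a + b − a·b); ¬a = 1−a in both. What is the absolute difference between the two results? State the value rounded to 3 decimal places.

Under Łukasiewicz:
  A | C = min(1, a+b) on (0.68, 0.68) = 1.00
  C | D = min(1, a+b) on (0.68, 0.63) = 1.00
  (A | C) & (C | D) = max(0, a+b−1) on (1.00, 1.00) = 1.00
  → value = 1.0000
Under algebraic product:
  A | C = a + b − a·b on (0.6800, 0.6800) = 0.8976
  C | D = a + b − a·b on (0.6800, 0.6300) = 0.8816
  (A | C) & (C | D) = a·b on (0.8976, 0.8816) = 0.7913
  → value = 0.7913
|1.0000 − 0.7913| = 0.209

0.209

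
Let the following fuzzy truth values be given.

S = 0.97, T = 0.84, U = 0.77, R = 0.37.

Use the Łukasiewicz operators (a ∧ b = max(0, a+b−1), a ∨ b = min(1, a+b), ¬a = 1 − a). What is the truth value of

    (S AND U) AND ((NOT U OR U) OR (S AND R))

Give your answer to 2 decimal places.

S AND U = max(0, a+b−1) on (0.97, 0.77) = 0.74
NOT U = 1 − 0.77 = 0.23
NOT U OR U = min(1, a+b) on (0.23, 0.77) = 1.00
S AND R = max(0, a+b−1) on (0.97, 0.37) = 0.34
(NOT U OR U) OR (S AND R) = min(1, a+b) on (1.00, 0.34) = 1.00
(S AND U) AND ((NOT U OR U) OR (S AND R)) = max(0, a+b−1) on (0.74, 1.00) = 0.74

0.74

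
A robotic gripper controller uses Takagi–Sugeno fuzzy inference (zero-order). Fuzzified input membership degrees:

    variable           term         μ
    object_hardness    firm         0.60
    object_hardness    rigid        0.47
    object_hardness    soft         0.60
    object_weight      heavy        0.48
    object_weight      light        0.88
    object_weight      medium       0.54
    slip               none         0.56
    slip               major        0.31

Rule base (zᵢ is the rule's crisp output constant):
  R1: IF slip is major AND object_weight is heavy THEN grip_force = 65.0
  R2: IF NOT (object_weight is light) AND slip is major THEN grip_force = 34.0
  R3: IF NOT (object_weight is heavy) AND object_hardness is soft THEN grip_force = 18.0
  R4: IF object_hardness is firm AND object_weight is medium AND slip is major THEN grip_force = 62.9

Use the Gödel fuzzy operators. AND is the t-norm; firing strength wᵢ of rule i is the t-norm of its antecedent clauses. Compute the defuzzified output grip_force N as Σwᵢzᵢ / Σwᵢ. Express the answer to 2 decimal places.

R1 (z=65.0): major=0.31, heavy=0.48; AND[min(a, b)] → w = 0.31
R2 (z=34.0): ¬light=1−0.88=0.12, major=0.31; AND[min(a, b)] → w = 0.12
R3 (z=18.0): ¬heavy=1−0.48=0.52, soft=0.60; AND[min(a, b)] → w = 0.52
R4 (z=62.9): firm=0.60, medium=0.54, major=0.31; AND[min(a, b)] → w = 0.31
Weighted average = (0.31·65.0 + 0.12·34.0 + 0.52·18.0 + 0.31·62.9) / (0.31 + 0.12 + 0.52 + 0.31)
  = 53.0890 / 1.2600 = 42.13

42.13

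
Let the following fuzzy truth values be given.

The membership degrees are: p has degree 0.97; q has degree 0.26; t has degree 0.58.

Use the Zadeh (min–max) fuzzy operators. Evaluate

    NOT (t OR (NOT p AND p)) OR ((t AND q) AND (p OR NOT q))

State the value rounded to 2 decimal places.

NOT p = 1 − 0.97 = 0.03
NOT p AND p = min(a, b) on (0.03, 0.97) = 0.03
t OR (NOT p AND p) = max(a, b) on (0.58, 0.03) = 0.58
NOT (t OR (NOT p AND p)) = 1 − 0.58 = 0.42
t AND q = min(a, b) on (0.58, 0.26) = 0.26
NOT q = 1 − 0.26 = 0.74
p OR NOT q = max(a, b) on (0.97, 0.74) = 0.97
(t AND q) AND (p OR NOT q) = min(a, b) on (0.26, 0.97) = 0.26
NOT (t OR (NOT p AND p)) OR ((t AND q) AND (p OR NOT q)) = max(a, b) on (0.42, 0.26) = 0.42

0.42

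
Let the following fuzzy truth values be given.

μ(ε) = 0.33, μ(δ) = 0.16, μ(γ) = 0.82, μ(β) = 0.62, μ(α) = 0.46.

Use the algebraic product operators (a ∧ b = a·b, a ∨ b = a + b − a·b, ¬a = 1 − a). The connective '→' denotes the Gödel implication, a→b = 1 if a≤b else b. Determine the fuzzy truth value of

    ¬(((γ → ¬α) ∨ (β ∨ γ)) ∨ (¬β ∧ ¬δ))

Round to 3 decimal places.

0.021

¬α = 1 − 0.4600 = 0.5400
γ → ¬α  [Gödel: 1 if a≤b else b] with a=0.8200, b=0.5400 → 0.5400
β ∨ γ = a + b − a·b on (0.6200, 0.8200) = 0.9316
(γ → ¬α) ∨ (β ∨ γ) = a + b − a·b on (0.5400, 0.9316) = 0.9685
¬β = 1 − 0.6200 = 0.3800
¬δ = 1 − 0.1600 = 0.8400
¬β ∧ ¬δ = a·b on (0.3800, 0.8400) = 0.3192
((γ → ¬α) ∨ (β ∨ γ)) ∨ (¬β ∧ ¬δ) = a + b − a·b on (0.9685, 0.3192) = 0.9786
¬(((γ → ¬α) ∨ (β ∨ γ)) ∨ (¬β ∧ ¬δ)) = 1 − 0.9786 = 0.0214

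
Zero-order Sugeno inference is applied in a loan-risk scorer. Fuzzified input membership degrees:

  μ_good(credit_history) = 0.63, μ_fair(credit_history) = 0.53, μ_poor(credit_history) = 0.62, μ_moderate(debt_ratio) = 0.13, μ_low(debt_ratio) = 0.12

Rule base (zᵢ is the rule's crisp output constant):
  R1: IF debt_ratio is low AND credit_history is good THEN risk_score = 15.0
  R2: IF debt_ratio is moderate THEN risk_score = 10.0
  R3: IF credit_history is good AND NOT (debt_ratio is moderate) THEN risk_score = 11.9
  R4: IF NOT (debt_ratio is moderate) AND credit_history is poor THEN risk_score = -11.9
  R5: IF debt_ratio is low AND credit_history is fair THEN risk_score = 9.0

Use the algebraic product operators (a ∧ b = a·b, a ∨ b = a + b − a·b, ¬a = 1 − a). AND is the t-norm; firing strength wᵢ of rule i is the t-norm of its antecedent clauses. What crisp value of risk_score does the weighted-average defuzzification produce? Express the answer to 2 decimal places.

2.29

R1 (z=15.0): low=0.12, good=0.63; AND[a·b] → w = 0.0756
R2 (z=10.0): moderate=0.13 → w = 0.1300
R3 (z=11.9): good=0.63, ¬moderate=1−0.13=0.87; AND[a·b] → w = 0.5481
R4 (z=-11.9): ¬moderate=1−0.13=0.87, poor=0.62; AND[a·b] → w = 0.5394
R5 (z=9.0): low=0.12, fair=0.53; AND[a·b] → w = 0.0636
Weighted average = (0.0756·15.0 + 0.1300·10.0 + 0.5481·11.9 + 0.5394·-11.9 + 0.0636·9.0) / (0.0756 + 0.1300 + 0.5481 + 0.5394 + 0.0636)
  = 3.1099 / 1.3567 = 2.29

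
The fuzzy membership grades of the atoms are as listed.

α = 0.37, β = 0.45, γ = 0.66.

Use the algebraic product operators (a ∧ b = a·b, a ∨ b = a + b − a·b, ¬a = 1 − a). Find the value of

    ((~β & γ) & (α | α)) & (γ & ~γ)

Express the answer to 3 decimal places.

0.049

~β = 1 − 0.4500 = 0.5500
~β & γ = a·b on (0.5500, 0.6600) = 0.3630
α | α = a + b − a·b on (0.3700, 0.3700) = 0.6031
(~β & γ) & (α | α) = a·b on (0.3630, 0.6031) = 0.2189
~γ = 1 − 0.6600 = 0.3400
γ & ~γ = a·b on (0.6600, 0.3400) = 0.2244
((~β & γ) & (α | α)) & (γ & ~γ) = a·b on (0.2189, 0.2244) = 0.0491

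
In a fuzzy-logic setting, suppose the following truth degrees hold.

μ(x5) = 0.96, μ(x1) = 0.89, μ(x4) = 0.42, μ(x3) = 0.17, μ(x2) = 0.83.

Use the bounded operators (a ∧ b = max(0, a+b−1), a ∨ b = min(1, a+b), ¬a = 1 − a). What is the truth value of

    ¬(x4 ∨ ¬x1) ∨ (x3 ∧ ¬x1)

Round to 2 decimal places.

0.47

¬x1 = 1 − 0.89 = 0.11
x4 ∨ ¬x1 = min(1, a+b) on (0.42, 0.11) = 0.53
¬(x4 ∨ ¬x1) = 1 − 0.53 = 0.47
¬x1 = 1 − 0.89 = 0.11
x3 ∧ ¬x1 = max(0, a+b−1) on (0.17, 0.11) = 0.00
¬(x4 ∨ ¬x1) ∨ (x3 ∧ ¬x1) = min(1, a+b) on (0.47, 0.00) = 0.47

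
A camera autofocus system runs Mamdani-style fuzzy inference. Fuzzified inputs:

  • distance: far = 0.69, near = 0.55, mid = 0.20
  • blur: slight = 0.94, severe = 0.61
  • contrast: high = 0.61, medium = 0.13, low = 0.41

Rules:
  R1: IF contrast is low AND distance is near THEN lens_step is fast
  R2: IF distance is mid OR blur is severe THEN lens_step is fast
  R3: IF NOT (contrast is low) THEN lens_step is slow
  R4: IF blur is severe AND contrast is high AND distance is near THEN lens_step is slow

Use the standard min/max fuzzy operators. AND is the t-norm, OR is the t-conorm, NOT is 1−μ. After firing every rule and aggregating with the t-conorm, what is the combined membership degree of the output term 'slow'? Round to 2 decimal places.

0.59

R1: low=0.41, near=0.55; AND[min(a, b)] → w = 0.41
R2: mid=0.20, severe=0.61; OR[max(a, b)] → w = 0.61
R3: ¬low=1−0.41=0.59 → w = 0.59
R4: severe=0.61, high=0.61, near=0.55; AND[min(a, b)] → w = 0.55
Rules with consequent 'slow': {R3, R4} → strengths 0.59, 0.55
Aggregate via t-conorm [max(a, b)]: 0.59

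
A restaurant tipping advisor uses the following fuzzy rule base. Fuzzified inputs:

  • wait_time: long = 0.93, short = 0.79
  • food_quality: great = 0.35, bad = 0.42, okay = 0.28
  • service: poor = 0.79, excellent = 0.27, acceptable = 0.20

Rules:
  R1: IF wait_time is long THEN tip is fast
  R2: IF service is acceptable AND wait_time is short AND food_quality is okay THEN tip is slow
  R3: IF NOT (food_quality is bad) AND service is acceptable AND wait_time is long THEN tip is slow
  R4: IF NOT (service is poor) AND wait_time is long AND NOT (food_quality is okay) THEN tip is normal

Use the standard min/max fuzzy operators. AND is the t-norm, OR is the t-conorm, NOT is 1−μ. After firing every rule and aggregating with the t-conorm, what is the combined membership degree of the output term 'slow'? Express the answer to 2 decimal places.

R1: long=0.93 → w = 0.93
R2: acceptable=0.20, short=0.79, okay=0.28; AND[min(a, b)] → w = 0.20
R3: ¬bad=1−0.42=0.58, acceptable=0.20, long=0.93; AND[min(a, b)] → w = 0.20
R4: ¬poor=1−0.79=0.21, long=0.93, ¬okay=1−0.28=0.72; AND[min(a, b)] → w = 0.21
Rules with consequent 'slow': {R2, R3} → strengths 0.20, 0.20
Aggregate via t-conorm [max(a, b)]: 0.20

0.20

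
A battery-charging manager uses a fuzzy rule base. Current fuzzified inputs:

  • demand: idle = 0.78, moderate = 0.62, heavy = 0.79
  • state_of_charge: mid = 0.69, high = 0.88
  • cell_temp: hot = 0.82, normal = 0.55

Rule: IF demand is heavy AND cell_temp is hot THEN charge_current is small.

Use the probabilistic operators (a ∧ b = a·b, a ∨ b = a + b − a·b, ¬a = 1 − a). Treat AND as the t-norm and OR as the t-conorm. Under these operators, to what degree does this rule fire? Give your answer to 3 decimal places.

0.648

firing strength: heavy=0.79, hot=0.82; AND[a·b] → w = 0.6478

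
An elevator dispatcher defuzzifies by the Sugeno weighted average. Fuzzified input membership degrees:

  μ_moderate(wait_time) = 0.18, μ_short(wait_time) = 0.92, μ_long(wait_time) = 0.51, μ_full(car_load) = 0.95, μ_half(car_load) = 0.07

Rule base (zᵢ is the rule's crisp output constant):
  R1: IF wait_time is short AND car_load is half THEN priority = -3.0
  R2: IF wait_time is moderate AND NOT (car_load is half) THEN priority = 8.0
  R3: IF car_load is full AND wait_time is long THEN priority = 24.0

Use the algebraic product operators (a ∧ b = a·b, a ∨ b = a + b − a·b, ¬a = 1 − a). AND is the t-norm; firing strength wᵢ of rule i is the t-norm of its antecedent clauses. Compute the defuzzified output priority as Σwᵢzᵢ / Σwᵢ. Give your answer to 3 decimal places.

17.833

R1 (z=-3.0): short=0.92, half=0.07; AND[a·b] → w = 0.0644
R2 (z=8.0): moderate=0.18, ¬half=1−0.07=0.93; AND[a·b] → w = 0.1674
R3 (z=24.0): full=0.95, long=0.51; AND[a·b] → w = 0.4845
Weighted average = (0.0644·-3.0 + 0.1674·8.0 + 0.4845·24.0) / (0.0644 + 0.1674 + 0.4845)
  = 12.7740 / 0.7163 = 17.833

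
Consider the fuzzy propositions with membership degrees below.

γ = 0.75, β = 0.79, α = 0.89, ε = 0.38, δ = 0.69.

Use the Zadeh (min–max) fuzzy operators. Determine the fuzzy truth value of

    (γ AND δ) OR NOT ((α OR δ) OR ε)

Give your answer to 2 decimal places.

γ AND δ = min(a, b) on (0.75, 0.69) = 0.69
α OR δ = max(a, b) on (0.89, 0.69) = 0.89
(α OR δ) OR ε = max(a, b) on (0.89, 0.38) = 0.89
NOT ((α OR δ) OR ε) = 1 − 0.89 = 0.11
(γ AND δ) OR NOT ((α OR δ) OR ε) = max(a, b) on (0.69, 0.11) = 0.69

0.69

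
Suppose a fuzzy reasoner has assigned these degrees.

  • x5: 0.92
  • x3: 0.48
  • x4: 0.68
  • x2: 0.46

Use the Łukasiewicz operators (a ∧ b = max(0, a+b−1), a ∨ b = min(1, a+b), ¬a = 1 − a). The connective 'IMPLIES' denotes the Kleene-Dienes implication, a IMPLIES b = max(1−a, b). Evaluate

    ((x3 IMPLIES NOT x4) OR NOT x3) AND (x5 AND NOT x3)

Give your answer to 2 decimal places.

NOT x4 = 1 − 0.68 = 0.32
x3 IMPLIES NOT x4  [Kleene-Dienes: max(1−a, b)] with a=0.48, b=0.32 → 0.52
NOT x3 = 1 − 0.48 = 0.52
(x3 IMPLIES NOT x4) OR NOT x3 = min(1, a+b) on (0.52, 0.52) = 1.00
NOT x3 = 1 − 0.48 = 0.52
x5 AND NOT x3 = max(0, a+b−1) on (0.92, 0.52) = 0.44
((x3 IMPLIES NOT x4) OR NOT x3) AND (x5 AND NOT x3) = max(0, a+b−1) on (1.00, 0.44) = 0.44

0.44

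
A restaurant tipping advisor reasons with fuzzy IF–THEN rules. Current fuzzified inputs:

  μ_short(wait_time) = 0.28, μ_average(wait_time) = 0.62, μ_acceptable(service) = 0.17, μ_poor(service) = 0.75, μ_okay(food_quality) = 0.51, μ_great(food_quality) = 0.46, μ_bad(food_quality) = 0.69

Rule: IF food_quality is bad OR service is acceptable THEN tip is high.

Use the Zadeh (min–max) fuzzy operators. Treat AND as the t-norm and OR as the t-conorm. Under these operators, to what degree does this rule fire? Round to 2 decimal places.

0.69

firing strength: bad=0.69, acceptable=0.17; OR[max(a, b)] → w = 0.69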